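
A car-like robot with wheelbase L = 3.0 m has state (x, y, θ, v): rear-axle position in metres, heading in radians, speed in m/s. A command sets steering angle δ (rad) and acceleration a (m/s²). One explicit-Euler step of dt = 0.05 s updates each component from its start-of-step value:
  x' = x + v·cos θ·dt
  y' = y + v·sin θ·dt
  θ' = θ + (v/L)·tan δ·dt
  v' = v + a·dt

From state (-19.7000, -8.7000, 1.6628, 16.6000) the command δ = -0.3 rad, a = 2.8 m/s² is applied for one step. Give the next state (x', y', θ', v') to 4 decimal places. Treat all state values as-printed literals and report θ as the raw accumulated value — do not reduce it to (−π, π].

x' = -19.7000 + 16.6000·cos(1.6628)·0.05 = -19.7763
y' = -8.7000 + 16.6000·sin(1.6628)·0.05 = -7.8735
θ' = 1.6628 + (16.6000/3.0)·tan(-0.3)·0.05 = 1.5772
v' = 16.6000 + 2.8000·0.05 = 16.7400

(-19.7763, -7.8735, 1.5772, 16.7400)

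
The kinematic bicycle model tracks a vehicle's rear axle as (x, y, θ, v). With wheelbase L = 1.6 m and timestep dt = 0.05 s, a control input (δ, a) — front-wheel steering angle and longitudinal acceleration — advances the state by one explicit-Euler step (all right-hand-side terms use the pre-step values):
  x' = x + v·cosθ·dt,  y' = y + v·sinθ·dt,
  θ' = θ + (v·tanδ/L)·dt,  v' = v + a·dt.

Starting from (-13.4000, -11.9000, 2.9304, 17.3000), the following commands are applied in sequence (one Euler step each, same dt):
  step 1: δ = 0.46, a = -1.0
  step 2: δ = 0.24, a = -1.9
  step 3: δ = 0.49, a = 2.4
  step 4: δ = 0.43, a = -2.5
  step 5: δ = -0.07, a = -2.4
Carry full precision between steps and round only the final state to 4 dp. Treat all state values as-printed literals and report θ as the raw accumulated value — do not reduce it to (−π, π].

after step 1 (δ=0.46, a=-1.0): (-14.245781, -11.718673, 3.198252, 17.250000)
after step 2 (δ=0.24, a=-1.9): (-15.106897, -11.767516, 3.330170, 17.155000)
after step 3 (δ=0.49, a=2.4): (-15.949441, -11.928311, 3.616116, 17.275000)
after step 4 (δ=0.43, a=-2.5): (-16.717756, -12.322970, 3.863699, 17.150000)
after step 5 (δ=-0.07, a=-2.4): (-17.361237, -12.889750, 3.826122, 17.030000)

(-17.3612, -12.8897, 3.8261, 17.0300)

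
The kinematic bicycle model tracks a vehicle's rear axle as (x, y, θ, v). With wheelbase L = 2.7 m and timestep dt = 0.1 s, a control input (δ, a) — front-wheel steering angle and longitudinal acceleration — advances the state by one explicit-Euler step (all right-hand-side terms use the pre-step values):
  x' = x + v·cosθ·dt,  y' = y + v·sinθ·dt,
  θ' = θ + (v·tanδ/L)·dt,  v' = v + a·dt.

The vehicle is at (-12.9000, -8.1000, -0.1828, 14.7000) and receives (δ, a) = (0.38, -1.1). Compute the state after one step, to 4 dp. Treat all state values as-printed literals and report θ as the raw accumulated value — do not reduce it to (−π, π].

x' = -12.9000 + 14.7000·cos(-0.1828)·0.1 = -11.4545
y' = -8.1000 + 14.7000·sin(-0.1828)·0.1 = -8.3672
θ' = -0.1828 + (14.7000/2.7)·tan(0.38)·0.1 = 0.0347
v' = 14.7000 − 1.1000·0.1 = 14.5900

(-11.4545, -8.3672, 0.0347, 14.5900)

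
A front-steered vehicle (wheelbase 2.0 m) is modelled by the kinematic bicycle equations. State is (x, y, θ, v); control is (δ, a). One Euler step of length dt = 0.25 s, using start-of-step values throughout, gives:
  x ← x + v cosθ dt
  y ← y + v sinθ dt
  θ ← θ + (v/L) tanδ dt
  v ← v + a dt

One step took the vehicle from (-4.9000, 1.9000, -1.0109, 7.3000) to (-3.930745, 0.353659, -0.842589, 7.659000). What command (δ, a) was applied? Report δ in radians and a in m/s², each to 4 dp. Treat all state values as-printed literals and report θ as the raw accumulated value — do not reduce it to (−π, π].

a = (v'−v)/dt = (0.359000)/0.25 = 1.4360
Δθ = θ'−θ = 0.168311;  (v·dt/L) = 7.3000·0.25/2.0 = 0.912500
tan δ = Δθ·L/(v·dt) = 0.184450  →  δ = 0.1824

δ = 0.1824, a = 1.4360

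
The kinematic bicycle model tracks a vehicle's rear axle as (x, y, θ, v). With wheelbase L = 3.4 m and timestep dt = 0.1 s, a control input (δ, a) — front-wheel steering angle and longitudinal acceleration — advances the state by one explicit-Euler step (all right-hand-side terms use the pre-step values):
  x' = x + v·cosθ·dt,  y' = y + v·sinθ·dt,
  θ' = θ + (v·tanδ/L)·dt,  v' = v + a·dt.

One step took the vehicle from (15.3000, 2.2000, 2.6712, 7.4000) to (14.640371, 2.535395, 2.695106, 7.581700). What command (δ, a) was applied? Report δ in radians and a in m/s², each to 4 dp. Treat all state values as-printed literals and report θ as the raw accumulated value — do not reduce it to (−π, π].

δ = 0.1094, a = 1.8170

a = (v'−v)/dt = (0.181700)/0.1 = 1.8170
Δθ = θ'−θ = 0.023906;  (v·dt/L) = 7.4000·0.1/3.4 = 0.217647
tan δ = Δθ·L/(v·dt) = 0.109838  →  δ = 0.1094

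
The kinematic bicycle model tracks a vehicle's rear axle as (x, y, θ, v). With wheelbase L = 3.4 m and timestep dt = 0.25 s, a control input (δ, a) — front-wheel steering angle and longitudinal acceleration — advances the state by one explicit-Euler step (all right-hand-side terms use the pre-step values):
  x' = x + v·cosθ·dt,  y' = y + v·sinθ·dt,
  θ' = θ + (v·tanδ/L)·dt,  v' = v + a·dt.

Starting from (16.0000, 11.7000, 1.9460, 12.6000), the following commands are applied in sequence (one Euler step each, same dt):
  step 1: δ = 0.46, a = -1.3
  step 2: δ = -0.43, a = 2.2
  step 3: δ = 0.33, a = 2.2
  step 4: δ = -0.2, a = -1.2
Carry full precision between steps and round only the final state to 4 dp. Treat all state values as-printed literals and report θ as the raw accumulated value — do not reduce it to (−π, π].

after step 1 (δ=0.46, a=-1.3): (14.845645, 14.630864, 2.405019, 12.275000)
after step 2 (δ=-0.43, a=2.2): (12.572393, 16.692309, 1.991080, 12.825000)
after step 3 (δ=0.33, a=2.2): (11.264182, 19.619530, 2.314086, 13.375000)
after step 4 (δ=-0.2, a=-1.2): (9.001422, 22.081355, 2.114729, 13.075000)

(9.0014, 22.0814, 2.1147, 13.0750)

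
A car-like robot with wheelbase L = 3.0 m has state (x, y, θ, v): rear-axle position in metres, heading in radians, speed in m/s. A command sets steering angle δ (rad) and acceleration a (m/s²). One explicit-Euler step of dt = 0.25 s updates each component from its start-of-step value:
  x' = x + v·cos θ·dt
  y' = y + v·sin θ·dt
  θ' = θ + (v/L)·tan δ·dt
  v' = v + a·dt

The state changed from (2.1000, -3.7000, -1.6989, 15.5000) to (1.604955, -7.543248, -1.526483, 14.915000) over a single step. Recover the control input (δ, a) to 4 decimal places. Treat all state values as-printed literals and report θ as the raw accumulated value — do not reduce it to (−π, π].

a = (v'−v)/dt = (-0.585000)/0.25 = -2.3400
Δθ = θ'−θ = 0.172417;  (v·dt/L) = 15.5000·0.25/3.0 = 1.291667
tan δ = Δθ·L/(v·dt) = 0.133484  →  δ = 0.1327

δ = 0.1327, a = -2.3400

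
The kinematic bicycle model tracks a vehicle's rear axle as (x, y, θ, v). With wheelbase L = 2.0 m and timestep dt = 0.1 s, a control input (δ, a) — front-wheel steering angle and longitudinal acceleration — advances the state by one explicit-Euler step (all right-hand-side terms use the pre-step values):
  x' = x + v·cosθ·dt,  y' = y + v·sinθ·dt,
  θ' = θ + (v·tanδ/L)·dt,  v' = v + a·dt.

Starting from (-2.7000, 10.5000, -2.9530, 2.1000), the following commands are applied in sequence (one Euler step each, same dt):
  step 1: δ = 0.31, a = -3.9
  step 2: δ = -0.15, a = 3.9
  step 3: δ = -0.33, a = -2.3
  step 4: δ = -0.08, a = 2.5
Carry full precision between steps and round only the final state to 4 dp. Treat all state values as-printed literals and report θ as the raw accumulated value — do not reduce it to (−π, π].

after step 1 (δ=0.31, a=-3.9): (-2.906277, 10.460630, -2.919366, 1.710000)
after step 2 (δ=-0.15, a=3.9): (-3.073071, 10.422941, -2.932288, 2.100000)
after step 3 (δ=-0.33, a=-2.3): (-3.278488, 10.379307, -2.968253, 1.870000)
after step 4 (δ=-0.08, a=2.5): (-3.462686, 10.347055, -2.975749, 2.120000)

(-3.4627, 10.3471, -2.9757, 2.1200)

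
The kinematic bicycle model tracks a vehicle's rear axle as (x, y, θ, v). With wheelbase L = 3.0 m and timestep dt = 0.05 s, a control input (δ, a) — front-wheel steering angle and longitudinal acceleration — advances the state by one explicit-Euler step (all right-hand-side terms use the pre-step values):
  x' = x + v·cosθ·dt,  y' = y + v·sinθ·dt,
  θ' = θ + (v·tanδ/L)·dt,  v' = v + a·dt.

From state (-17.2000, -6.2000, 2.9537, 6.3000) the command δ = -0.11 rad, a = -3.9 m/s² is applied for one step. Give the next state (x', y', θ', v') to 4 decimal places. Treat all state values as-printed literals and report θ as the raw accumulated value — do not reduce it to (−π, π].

(-17.5095, -6.1412, 2.9421, 6.1050)

x' = -17.2000 + 6.3000·cos(2.9537)·0.05 = -17.5095
y' = -6.2000 + 6.3000·sin(2.9537)·0.05 = -6.1412
θ' = 2.9537 + (6.3000/3.0)·tan(-0.11)·0.05 = 2.9421
v' = 6.3000 − 3.9000·0.05 = 6.1050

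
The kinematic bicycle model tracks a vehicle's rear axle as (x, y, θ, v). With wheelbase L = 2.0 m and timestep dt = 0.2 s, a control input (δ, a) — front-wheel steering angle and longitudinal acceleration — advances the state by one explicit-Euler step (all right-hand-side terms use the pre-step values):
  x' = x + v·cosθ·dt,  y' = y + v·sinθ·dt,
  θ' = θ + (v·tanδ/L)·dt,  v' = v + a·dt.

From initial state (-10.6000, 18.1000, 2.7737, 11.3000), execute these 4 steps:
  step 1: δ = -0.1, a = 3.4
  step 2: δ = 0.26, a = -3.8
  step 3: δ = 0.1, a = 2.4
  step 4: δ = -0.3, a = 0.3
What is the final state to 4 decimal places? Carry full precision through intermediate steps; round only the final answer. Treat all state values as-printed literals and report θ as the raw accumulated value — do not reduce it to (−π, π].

(-19.3841, 20.5021, 2.7297, 11.7600)

after step 1 (δ=-0.1, a=3.4): (-12.708777, 18.912809, 2.660322, 11.980000)
after step 2 (δ=0.26, a=-3.8): (-14.832609, 20.021932, 2.979016, 11.220000)
after step 3 (δ=0.1, a=2.4): (-17.047019, 20.385149, 3.091591, 11.700000)
after step 4 (δ=-0.3, a=0.3): (-19.384094, 20.502104, 2.729668, 11.760000)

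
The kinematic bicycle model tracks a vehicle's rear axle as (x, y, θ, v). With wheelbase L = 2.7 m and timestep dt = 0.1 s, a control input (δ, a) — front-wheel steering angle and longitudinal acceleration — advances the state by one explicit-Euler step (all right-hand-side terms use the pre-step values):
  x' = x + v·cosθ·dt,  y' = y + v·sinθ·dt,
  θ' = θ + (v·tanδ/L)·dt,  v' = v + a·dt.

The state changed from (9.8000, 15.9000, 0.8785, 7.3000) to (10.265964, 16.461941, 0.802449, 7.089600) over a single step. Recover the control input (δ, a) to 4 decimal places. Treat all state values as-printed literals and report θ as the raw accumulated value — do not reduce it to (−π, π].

a = (v'−v)/dt = (-0.210400)/0.1 = -2.1040
Δθ = θ'−θ = -0.076051;  (v·dt/L) = 7.3000·0.1/2.7 = 0.270370
tan δ = Δθ·L/(v·dt) = -0.281285  →  δ = -0.2742

δ = -0.2742, a = -2.1040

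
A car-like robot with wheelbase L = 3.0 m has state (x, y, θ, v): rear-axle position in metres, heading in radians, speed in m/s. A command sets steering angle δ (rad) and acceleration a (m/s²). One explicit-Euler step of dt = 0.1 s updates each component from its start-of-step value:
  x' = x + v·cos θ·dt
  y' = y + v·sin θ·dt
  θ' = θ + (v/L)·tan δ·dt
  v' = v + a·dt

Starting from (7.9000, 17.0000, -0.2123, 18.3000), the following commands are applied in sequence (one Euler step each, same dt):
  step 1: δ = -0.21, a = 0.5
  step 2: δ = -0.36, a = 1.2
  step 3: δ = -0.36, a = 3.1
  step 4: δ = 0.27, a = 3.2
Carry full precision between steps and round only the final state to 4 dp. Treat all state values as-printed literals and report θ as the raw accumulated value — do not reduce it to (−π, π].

(14.2725, 13.6450, -0.6310, 19.1000)

after step 1 (δ=-0.21, a=0.5): (9.688914, 16.614403, -0.342317, 18.350000)
after step 2 (δ=-0.36, a=1.2): (11.417447, 15.998448, -0.572550, 18.470000)
after step 3 (δ=-0.36, a=3.1): (12.969891, 14.997785, -0.804289, 18.780000)
after step 4 (δ=0.27, a=3.2): (14.272517, 13.644992, -0.631038, 19.100000)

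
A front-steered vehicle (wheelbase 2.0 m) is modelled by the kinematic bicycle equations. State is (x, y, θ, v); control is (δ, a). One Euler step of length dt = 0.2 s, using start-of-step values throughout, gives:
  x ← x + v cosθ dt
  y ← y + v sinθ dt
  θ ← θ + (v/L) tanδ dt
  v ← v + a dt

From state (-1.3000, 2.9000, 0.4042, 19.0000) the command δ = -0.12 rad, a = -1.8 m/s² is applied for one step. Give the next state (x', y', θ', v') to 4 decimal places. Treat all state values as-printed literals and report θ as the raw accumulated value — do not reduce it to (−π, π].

x' = -1.3000 + 19.0000·cos(0.4042)·0.2 = 2.1938
y' = 2.9000 + 19.0000·sin(0.4042)·0.2 = 4.3945
θ' = 0.4042 + (19.0000/2.0)·tan(-0.12)·0.2 = 0.1751
v' = 19.0000 − 1.8000·0.2 = 18.6400

(2.1938, 4.3945, 0.1751, 18.6400)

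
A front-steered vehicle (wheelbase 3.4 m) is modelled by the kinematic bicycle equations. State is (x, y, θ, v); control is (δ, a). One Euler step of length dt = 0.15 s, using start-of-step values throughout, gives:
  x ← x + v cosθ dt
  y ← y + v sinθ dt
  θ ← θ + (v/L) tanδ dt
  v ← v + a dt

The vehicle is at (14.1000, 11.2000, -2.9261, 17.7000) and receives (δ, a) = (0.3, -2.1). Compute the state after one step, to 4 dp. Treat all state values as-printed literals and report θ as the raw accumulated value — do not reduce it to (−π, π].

(11.5064, 10.6323, -2.6845, 17.3850)

x' = 14.1000 + 17.7000·cos(-2.9261)·0.15 = 11.5064
y' = 11.2000 + 17.7000·sin(-2.9261)·0.15 = 10.6323
θ' = -2.9261 + (17.7000/3.4)·tan(0.3)·0.15 = -2.6845
v' = 17.7000 − 2.1000·0.15 = 17.3850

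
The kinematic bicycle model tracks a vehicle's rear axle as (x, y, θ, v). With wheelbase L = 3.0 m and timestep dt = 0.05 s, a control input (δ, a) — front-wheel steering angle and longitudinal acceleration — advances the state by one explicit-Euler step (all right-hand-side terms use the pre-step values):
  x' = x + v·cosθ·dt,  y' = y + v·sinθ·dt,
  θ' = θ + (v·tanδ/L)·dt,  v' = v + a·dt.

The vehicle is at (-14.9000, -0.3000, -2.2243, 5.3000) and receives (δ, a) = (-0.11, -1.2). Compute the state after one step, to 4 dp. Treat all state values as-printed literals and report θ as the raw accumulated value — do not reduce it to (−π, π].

(-15.0611, -0.5104, -2.2341, 5.2400)

x' = -14.9000 + 5.3000·cos(-2.2243)·0.05 = -15.0611
y' = -0.3000 + 5.3000·sin(-2.2243)·0.05 = -0.5104
θ' = -2.2243 + (5.3000/3.0)·tan(-0.11)·0.05 = -2.2341
v' = 5.3000 − 1.2000·0.05 = 5.2400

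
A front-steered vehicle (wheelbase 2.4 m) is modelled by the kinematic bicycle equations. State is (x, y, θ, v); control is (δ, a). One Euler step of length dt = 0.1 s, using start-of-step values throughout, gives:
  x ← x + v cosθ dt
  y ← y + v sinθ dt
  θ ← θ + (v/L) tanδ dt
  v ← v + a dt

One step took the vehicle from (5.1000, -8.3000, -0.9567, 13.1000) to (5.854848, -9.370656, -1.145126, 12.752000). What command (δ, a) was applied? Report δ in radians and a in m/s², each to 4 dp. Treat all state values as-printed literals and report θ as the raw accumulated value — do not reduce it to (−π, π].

δ = -0.3324, a = -3.4800

a = (v'−v)/dt = (-0.348000)/0.1 = -3.4800
Δθ = θ'−θ = -0.188426;  (v·dt/L) = 13.1000·0.1/2.4 = 0.545833
tan δ = Δθ·L/(v·dt) = -0.345208  →  δ = -0.3324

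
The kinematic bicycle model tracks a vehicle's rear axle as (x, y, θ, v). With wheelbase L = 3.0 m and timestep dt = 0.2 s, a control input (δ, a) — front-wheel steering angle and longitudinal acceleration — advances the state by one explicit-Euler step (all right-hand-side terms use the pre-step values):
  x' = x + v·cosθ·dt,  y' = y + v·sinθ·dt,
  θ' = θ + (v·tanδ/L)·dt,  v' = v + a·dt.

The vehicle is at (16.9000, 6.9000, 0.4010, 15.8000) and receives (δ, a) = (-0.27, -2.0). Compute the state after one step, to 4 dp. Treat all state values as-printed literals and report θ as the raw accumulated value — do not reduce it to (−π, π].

x' = 16.9000 + 15.8000·cos(0.4010)·0.2 = 19.8093
y' = 6.9000 + 15.8000·sin(0.4010)·0.2 = 8.1335
θ' = 0.4010 + (15.8000/3.0)·tan(-0.27)·0.2 = 0.1095
v' = 15.8000 − 2.0000·0.2 = 15.4000

(19.8093, 8.1335, 0.1095, 15.4000)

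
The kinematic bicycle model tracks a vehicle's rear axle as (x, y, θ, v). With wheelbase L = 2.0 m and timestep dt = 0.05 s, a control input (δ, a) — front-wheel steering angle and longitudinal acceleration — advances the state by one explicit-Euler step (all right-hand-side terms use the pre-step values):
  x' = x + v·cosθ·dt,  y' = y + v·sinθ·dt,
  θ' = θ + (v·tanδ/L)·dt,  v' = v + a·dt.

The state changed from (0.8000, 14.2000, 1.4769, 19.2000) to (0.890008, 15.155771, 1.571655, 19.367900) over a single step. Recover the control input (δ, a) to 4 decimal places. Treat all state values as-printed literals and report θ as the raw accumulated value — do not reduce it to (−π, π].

a = (v'−v)/dt = (0.167900)/0.05 = 3.3580
Δθ = θ'−θ = 0.094755;  (v·dt/L) = 19.2000·0.05/2.0 = 0.480000
tan δ = Δθ·L/(v·dt) = 0.197406  →  δ = 0.1949

δ = 0.1949, a = 3.3580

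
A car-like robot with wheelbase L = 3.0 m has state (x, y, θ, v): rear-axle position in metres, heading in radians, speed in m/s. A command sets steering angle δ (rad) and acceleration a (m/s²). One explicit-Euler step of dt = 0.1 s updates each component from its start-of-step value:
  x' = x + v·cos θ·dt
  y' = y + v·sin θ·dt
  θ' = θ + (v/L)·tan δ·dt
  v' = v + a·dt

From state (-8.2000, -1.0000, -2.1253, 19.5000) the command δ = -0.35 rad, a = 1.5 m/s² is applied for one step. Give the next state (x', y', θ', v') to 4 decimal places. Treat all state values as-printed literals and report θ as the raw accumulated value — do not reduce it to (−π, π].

(-9.2267, -2.6578, -2.3626, 19.6500)

x' = -8.2000 + 19.5000·cos(-2.1253)·0.1 = -9.2267
y' = -1.0000 + 19.5000·sin(-2.1253)·0.1 = -2.6578
θ' = -2.1253 + (19.5000/3.0)·tan(-0.35)·0.1 = -2.3626
v' = 19.5000 + 1.5000·0.1 = 19.6500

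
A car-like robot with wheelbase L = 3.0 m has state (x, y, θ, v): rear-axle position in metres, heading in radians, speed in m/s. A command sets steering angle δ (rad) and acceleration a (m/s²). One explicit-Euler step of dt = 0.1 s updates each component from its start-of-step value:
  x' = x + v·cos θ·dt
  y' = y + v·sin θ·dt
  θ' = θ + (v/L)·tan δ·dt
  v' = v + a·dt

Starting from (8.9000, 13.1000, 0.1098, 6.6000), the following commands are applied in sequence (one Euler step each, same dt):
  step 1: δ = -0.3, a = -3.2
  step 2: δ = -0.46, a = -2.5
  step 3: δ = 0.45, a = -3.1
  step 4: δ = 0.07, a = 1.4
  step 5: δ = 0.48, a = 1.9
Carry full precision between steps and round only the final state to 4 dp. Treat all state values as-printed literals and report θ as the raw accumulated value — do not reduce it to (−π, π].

(11.9423, 13.2097, 0.1502, 6.0500)

after step 1 (δ=-0.3, a=-3.2): (9.556026, 13.172322, 0.041746, 6.280000)
after step 2 (δ=-0.46, a=-2.5): (10.183478, 13.198531, -0.061968, 6.030000)
after step 3 (δ=0.45, a=-3.1): (10.785321, 13.161189, 0.035126, 5.720000)
after step 4 (δ=0.07, a=1.4): (11.356968, 13.181277, 0.048495, 5.860000)
after step 5 (δ=0.48, a=1.9): (11.942279, 13.209683, 0.150187, 6.050000)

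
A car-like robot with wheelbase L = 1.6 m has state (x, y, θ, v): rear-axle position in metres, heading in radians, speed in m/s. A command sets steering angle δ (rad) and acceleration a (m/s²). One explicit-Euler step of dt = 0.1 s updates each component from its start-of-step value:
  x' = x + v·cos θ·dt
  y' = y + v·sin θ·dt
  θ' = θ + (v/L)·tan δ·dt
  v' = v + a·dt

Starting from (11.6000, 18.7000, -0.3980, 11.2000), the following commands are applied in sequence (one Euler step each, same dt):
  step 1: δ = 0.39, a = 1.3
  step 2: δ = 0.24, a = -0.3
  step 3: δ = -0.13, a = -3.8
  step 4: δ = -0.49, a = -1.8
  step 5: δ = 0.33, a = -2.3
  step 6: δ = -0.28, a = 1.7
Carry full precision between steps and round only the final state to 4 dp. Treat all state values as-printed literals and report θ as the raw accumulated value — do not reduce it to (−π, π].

(18.0068, 17.5978, -0.3523, 10.6800)

after step 1 (δ=0.39, a=1.3): (12.632459, 18.265916, -0.110262, 11.330000)
after step 2 (δ=0.24, a=-0.3): (13.758578, 18.141242, 0.063028, 11.300000)
after step 3 (δ=-0.13, a=-3.8): (14.886334, 18.212417, -0.029305, 10.920000)
after step 4 (δ=-0.49, a=-1.8): (15.977866, 18.180421, -0.393342, 10.740000)
after step 5 (δ=0.33, a=-2.3): (16.969848, 17.768781, -0.163422, 10.510000)
after step 6 (δ=-0.28, a=1.7): (18.006844, 17.597787, -0.352310, 10.680000)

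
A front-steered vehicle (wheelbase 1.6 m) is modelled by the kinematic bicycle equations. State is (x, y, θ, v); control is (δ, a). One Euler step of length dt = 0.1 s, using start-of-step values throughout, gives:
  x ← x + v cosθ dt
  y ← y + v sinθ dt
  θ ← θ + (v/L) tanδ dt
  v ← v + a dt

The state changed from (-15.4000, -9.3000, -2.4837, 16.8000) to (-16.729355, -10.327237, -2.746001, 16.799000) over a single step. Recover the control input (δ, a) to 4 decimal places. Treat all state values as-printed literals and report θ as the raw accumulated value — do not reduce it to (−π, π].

δ = -0.2448, a = -0.0100

a = (v'−v)/dt = (-0.001000)/0.1 = -0.0100
Δθ = θ'−θ = -0.262301;  (v·dt/L) = 16.8000·0.1/1.6 = 1.050000
tan δ = Δθ·L/(v·dt) = -0.249810  →  δ = -0.2448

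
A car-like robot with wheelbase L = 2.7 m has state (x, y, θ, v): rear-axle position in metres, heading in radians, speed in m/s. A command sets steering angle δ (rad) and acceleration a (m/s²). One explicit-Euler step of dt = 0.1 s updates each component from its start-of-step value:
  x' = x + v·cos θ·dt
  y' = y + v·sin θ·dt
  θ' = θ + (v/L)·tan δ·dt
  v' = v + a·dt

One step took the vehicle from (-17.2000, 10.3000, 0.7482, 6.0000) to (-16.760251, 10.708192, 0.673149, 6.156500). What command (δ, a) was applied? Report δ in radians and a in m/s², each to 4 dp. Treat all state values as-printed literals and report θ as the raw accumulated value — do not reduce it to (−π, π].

δ = -0.3257, a = 1.5650

a = (v'−v)/dt = (0.156500)/0.1 = 1.5650
Δθ = θ'−θ = -0.075051;  (v·dt/L) = 6.0000·0.1/2.7 = 0.222222
tan δ = Δθ·L/(v·dt) = -0.337729  →  δ = -0.3257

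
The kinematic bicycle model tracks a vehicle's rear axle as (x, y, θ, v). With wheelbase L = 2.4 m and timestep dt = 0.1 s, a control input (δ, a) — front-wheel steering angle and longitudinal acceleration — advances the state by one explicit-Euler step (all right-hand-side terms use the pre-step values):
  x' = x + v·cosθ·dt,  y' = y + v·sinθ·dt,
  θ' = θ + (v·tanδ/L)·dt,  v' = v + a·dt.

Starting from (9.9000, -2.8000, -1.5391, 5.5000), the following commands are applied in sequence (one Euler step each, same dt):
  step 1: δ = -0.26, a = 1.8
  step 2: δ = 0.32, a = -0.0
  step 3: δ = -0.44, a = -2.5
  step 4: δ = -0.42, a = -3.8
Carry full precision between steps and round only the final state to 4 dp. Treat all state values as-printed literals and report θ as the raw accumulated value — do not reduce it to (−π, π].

after step 1 (δ=-0.26, a=1.8): (9.917430, -3.349724, -1.600063, 5.680000)
after step 2 (δ=0.32, a=-0.0): (9.900809, -3.917480, -1.521634, 5.680000)
after step 3 (δ=-0.44, a=-2.5): (9.928722, -4.484794, -1.633053, 5.430000)
after step 4 (δ=-0.42, a=-3.8): (9.894938, -5.026742, -1.734090, 5.050000)

(9.8949, -5.0267, -1.7341, 5.0500)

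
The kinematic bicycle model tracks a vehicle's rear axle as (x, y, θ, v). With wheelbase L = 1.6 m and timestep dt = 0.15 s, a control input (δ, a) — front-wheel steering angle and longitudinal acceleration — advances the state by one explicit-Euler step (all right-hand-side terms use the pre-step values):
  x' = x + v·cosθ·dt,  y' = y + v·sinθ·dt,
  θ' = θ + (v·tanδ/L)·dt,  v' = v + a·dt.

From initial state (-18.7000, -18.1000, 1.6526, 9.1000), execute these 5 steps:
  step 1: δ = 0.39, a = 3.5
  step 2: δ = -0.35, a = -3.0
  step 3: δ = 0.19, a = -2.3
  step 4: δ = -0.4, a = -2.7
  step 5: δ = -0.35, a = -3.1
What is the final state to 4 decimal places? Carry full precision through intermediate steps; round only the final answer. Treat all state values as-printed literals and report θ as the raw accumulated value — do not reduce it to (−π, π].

(-19.8069, -11.5232, 1.2010, 7.9600)

after step 1 (δ=0.39, a=3.5): (-18.811538, -16.739565, 2.003281, 9.625000)
after step 2 (δ=-0.35, a=-3.0): (-19.416654, -15.428745, 1.673900, 9.175000)
after step 3 (δ=0.19, a=-2.3): (-19.558299, -14.059803, 1.839325, 8.830000)
after step 4 (δ=-0.4, a=-2.7): (-19.909707, -12.782771, 1.489332, 8.425000)
after step 5 (δ=-0.35, a=-3.1): (-19.806869, -11.523212, 1.201016, 7.960000)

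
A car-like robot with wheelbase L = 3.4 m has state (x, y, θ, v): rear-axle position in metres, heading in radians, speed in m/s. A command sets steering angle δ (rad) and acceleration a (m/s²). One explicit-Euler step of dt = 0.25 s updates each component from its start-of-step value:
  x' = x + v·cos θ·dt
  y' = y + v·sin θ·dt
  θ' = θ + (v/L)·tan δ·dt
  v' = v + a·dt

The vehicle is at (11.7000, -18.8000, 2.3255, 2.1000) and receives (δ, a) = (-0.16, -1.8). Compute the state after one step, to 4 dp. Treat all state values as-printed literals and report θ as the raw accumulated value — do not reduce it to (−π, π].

x' = 11.7000 + 2.1000·cos(2.3255)·0.25 = 11.3403
y' = -18.8000 + 2.1000·sin(2.3255)·0.25 = -18.4176
θ' = 2.3255 + (2.1000/3.4)·tan(-0.16)·0.25 = 2.3006
v' = 2.1000 − 1.8000·0.25 = 1.6500

(11.3403, -18.4176, 2.3006, 1.6500)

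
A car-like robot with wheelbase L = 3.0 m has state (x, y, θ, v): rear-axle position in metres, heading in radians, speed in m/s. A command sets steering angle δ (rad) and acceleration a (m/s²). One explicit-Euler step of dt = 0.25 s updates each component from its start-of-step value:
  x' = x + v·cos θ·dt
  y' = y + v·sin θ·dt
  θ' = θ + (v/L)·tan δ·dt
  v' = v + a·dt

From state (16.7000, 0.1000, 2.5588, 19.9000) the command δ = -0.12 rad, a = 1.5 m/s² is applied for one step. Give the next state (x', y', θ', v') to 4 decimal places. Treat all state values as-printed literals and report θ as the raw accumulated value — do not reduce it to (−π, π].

(12.5462, 2.8380, 2.3588, 20.2750)

x' = 16.7000 + 19.9000·cos(2.5588)·0.25 = 12.5462
y' = 0.1000 + 19.9000·sin(2.5588)·0.25 = 2.8380
θ' = 2.5588 + (19.9000/3.0)·tan(-0.12)·0.25 = 2.3588
v' = 19.9000 + 1.5000·0.25 = 20.2750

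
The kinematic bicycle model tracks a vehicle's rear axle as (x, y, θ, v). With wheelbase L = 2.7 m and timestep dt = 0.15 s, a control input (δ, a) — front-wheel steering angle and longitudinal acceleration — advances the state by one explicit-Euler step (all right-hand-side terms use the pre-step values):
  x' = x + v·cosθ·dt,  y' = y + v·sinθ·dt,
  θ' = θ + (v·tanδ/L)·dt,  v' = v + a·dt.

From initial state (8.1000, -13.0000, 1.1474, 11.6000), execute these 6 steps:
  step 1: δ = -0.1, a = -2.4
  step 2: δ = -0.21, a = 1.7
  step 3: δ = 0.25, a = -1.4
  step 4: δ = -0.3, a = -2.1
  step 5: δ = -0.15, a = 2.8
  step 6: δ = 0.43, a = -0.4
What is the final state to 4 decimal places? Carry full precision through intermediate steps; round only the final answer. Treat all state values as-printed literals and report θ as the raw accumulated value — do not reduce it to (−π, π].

after step 1 (δ=-0.1, a=-2.4): (8.814895, -11.413644, 1.082740, 11.240000)
after step 2 (δ=-0.21, a=1.7): (9.605478, -9.924492, 0.949644, 11.495000)
after step 3 (δ=0.25, a=-1.4): (10.608944, -8.522317, 1.112708, 11.285000)
after step 4 (δ=-0.3, a=-2.1): (11.357535, -7.004090, 0.918772, 10.970000)
after step 5 (δ=-0.15, a=2.8): (12.356019, -5.696153, 0.826663, 11.390000)
after step 6 (δ=0.43, a=-0.4): (13.513245, -4.439251, 1.116868, 11.330000)

(13.5132, -4.4393, 1.1169, 11.3300)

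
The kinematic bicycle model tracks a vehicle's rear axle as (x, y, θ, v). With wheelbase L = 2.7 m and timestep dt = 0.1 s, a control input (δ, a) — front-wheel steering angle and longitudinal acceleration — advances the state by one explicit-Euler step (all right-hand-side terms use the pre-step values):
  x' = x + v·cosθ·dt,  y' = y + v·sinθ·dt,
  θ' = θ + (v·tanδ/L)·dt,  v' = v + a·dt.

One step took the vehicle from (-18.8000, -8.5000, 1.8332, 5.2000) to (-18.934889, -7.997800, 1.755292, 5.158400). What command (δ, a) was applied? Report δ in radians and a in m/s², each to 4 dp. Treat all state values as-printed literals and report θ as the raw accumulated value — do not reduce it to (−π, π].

δ = -0.3844, a = -0.4160

a = (v'−v)/dt = (-0.041600)/0.1 = -0.4160
Δθ = θ'−θ = -0.077908;  (v·dt/L) = 5.2000·0.1/2.7 = 0.192593
tan δ = Δθ·L/(v·dt) = -0.404522  →  δ = -0.3844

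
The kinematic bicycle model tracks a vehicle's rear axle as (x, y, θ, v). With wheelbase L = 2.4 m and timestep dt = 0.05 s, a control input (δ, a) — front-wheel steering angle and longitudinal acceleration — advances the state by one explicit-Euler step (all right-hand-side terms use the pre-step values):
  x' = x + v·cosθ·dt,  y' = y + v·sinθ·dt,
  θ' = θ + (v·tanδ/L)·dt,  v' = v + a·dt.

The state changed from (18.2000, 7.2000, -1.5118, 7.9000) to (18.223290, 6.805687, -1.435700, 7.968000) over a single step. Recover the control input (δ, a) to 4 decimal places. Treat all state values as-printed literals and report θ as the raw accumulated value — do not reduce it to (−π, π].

δ = 0.4331, a = 1.3600

a = (v'−v)/dt = (0.068000)/0.05 = 1.3600
Δθ = θ'−θ = 0.076100;  (v·dt/L) = 7.9000·0.05/2.4 = 0.164583
tan δ = Δθ·L/(v·dt) = 0.462380  →  δ = 0.4331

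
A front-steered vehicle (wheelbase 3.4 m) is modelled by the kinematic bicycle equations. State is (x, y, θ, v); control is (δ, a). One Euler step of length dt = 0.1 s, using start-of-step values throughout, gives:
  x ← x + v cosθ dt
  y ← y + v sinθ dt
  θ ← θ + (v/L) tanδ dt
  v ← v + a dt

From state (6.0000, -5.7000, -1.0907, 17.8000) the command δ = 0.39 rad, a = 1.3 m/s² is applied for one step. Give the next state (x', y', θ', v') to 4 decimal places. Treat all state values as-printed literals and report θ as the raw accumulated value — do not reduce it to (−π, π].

x' = 6.0000 + 17.8000·cos(-1.0907)·0.1 = 6.8221
y' = -5.7000 + 17.8000·sin(-1.0907)·0.1 = -7.2788
θ' = -1.0907 + (17.8000/3.4)·tan(0.39)·0.1 = -0.8755
v' = 17.8000 + 1.3000·0.1 = 17.9300

(6.8221, -7.2788, -0.8755, 17.9300)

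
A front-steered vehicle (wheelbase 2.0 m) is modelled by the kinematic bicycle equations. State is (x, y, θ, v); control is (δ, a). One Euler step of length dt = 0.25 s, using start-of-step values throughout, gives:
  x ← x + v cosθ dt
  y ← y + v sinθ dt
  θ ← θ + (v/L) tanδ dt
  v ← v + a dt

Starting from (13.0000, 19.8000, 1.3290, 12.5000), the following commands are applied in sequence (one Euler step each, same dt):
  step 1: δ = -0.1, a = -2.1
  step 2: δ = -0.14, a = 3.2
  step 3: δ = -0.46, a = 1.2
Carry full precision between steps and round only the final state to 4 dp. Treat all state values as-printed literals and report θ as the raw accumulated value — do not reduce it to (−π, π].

(16.7385, 28.2118, 0.1701, 13.0750)

after step 1 (δ=-0.1, a=-2.1): (13.748272, 22.834092, 1.172227, 11.975000)
after step 2 (δ=-0.14, a=3.2): (14.910147, 25.593183, 0.961285, 12.775000)
after step 3 (δ=-0.46, a=1.2): (16.738464, 28.211827, 0.170115, 13.075000)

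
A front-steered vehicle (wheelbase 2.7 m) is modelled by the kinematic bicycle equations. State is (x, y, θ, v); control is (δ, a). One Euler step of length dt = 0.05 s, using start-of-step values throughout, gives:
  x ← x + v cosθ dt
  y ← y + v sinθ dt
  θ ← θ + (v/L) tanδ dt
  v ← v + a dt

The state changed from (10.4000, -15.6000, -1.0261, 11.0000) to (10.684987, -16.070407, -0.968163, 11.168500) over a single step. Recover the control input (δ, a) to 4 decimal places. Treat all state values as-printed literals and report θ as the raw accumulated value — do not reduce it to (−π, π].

a = (v'−v)/dt = (0.168500)/0.05 = 3.3700
Δθ = θ'−θ = 0.057937;  (v·dt/L) = 11.0000·0.05/2.7 = 0.203704
tan δ = Δθ·L/(v·dt) = 0.284418  →  δ = 0.2771

δ = 0.2771, a = 3.3700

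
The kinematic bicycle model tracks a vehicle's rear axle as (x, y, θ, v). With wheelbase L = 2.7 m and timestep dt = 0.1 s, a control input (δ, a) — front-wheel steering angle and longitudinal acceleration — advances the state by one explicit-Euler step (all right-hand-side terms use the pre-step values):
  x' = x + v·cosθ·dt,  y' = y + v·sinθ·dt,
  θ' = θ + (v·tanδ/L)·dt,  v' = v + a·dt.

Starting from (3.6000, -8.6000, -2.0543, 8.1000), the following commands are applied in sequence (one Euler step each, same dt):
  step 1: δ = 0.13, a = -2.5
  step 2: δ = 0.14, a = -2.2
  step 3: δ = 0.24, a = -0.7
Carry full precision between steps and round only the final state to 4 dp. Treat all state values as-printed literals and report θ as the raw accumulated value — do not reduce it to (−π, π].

after step 1 (δ=0.13, a=-2.5): (3.223444, -9.317151, -2.015079, 7.850000)
after step 2 (δ=0.14, a=-2.2): (2.886043, -10.025943, -1.974107, 7.630000)
after step 3 (δ=0.24, a=-0.7): (2.586592, -10.727725, -1.904952, 7.560000)

(2.5866, -10.7277, -1.9050, 7.5600)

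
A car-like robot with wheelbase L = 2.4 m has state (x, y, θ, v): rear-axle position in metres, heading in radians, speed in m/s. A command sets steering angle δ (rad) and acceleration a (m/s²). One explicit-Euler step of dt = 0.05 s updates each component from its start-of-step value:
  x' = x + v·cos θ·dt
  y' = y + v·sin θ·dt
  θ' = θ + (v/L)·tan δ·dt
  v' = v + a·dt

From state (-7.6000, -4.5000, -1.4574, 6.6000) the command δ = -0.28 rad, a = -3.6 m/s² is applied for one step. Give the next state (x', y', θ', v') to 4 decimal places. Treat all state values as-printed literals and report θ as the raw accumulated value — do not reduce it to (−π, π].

(-7.5627, -4.8279, -1.4969, 6.4200)

x' = -7.6000 + 6.6000·cos(-1.4574)·0.05 = -7.5627
y' = -4.5000 + 6.6000·sin(-1.4574)·0.05 = -4.8279
θ' = -1.4574 + (6.6000/2.4)·tan(-0.28)·0.05 = -1.4969
v' = 6.6000 − 3.6000·0.05 = 6.4200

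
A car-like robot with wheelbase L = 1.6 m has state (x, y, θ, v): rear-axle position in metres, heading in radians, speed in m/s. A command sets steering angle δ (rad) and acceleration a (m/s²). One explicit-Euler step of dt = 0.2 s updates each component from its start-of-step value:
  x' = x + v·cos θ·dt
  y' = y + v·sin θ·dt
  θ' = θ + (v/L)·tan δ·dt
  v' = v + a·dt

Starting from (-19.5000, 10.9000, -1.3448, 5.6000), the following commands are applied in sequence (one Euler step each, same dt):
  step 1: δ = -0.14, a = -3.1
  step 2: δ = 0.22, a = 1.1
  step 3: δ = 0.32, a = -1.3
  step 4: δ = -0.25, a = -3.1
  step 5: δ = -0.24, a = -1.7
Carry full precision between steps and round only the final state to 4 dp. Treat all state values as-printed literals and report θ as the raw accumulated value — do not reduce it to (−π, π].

after step 1 (δ=-0.14, a=-3.1): (-19.249033, 9.808480, -1.443445, 4.980000)
after step 2 (δ=0.22, a=1.1): (-19.122534, 8.820546, -1.304242, 5.200000)
after step 3 (δ=0.32, a=-1.3): (-18.848589, 7.817274, -1.088839, 4.940000)
after step 4 (δ=-0.25, a=-3.1): (-18.390637, 6.941818, -1.246513, 4.320000)
after step 5 (δ=-0.24, a=-1.7): (-18.115341, 6.122850, -1.378660, 3.980000)

(-18.1153, 6.1229, -1.3787, 3.9800)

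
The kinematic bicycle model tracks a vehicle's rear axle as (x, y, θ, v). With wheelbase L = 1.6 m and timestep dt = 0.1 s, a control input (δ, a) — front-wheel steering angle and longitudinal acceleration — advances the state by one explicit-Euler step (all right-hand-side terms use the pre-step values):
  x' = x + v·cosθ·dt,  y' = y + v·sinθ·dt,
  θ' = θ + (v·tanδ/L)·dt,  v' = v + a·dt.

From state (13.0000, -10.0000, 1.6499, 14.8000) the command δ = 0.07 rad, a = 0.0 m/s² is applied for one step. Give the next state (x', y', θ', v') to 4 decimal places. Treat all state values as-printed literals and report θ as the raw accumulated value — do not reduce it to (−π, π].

(12.8830, -8.5246, 1.7148, 14.8000)

x' = 13.0000 + 14.8000·cos(1.6499)·0.1 = 12.8830
y' = -10.0000 + 14.8000·sin(1.6499)·0.1 = -8.5246
θ' = 1.6499 + (14.8000/1.6)·tan(0.07)·0.1 = 1.7148
v' = 14.8000 + 0.0000·0.1 = 14.8000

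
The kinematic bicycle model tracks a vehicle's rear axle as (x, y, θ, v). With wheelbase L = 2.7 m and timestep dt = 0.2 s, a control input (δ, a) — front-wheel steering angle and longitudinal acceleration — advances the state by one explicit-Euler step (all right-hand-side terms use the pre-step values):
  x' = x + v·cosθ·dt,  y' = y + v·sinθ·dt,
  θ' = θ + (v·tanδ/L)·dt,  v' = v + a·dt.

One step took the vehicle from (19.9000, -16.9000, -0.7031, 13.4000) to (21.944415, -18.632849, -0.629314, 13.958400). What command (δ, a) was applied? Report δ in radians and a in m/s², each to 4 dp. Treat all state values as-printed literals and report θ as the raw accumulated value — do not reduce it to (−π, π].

a = (v'−v)/dt = (0.558400)/0.2 = 2.7920
Δθ = θ'−θ = 0.073786;  (v·dt/L) = 13.4000·0.2/2.7 = 0.992593
tan δ = Δθ·L/(v·dt) = 0.074337  →  δ = 0.0742

δ = 0.0742, a = 2.7920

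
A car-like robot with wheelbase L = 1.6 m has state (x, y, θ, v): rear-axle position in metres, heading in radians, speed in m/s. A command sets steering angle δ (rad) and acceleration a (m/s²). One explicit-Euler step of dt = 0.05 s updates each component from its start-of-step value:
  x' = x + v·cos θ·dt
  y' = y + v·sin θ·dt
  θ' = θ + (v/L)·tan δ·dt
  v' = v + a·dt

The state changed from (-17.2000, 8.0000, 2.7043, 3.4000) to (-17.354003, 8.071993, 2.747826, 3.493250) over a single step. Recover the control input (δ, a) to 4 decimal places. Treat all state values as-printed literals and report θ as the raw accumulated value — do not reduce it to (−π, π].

a = (v'−v)/dt = (0.093250)/0.05 = 1.8650
Δθ = θ'−θ = 0.043526;  (v·dt/L) = 3.4000·0.05/1.6 = 0.106250
tan δ = Δθ·L/(v·dt) = 0.409656  →  δ = 0.3888

δ = 0.3888, a = 1.8650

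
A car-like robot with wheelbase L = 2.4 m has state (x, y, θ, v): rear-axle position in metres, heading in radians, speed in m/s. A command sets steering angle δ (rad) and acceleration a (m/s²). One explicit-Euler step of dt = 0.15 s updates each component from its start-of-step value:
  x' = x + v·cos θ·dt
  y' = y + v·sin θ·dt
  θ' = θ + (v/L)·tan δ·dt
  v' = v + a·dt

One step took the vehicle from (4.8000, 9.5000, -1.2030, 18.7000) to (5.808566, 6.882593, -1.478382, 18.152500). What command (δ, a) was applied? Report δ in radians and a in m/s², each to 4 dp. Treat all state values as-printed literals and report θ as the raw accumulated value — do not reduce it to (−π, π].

a = (v'−v)/dt = (-0.547500)/0.15 = -3.6500
Δθ = θ'−θ = -0.275382;  (v·dt/L) = 18.7000·0.15/2.4 = 1.168750
tan δ = Δθ·L/(v·dt) = -0.235621  →  δ = -0.2314

δ = -0.2314, a = -3.6500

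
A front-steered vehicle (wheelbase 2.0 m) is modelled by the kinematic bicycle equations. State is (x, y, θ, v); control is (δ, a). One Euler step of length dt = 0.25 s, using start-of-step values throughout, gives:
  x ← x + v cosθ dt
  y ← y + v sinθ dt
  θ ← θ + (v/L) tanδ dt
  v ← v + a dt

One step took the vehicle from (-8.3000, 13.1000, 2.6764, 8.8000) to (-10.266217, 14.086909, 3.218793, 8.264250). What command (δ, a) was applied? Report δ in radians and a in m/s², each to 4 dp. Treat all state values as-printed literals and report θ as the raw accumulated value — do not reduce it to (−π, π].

a = (v'−v)/dt = (-0.535750)/0.25 = -2.1430
Δθ = θ'−θ = 0.542393;  (v·dt/L) = 8.8000·0.25/2.0 = 1.100000
tan δ = Δθ·L/(v·dt) = 0.493085  →  δ = 0.4581

δ = 0.4581, a = -2.1430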